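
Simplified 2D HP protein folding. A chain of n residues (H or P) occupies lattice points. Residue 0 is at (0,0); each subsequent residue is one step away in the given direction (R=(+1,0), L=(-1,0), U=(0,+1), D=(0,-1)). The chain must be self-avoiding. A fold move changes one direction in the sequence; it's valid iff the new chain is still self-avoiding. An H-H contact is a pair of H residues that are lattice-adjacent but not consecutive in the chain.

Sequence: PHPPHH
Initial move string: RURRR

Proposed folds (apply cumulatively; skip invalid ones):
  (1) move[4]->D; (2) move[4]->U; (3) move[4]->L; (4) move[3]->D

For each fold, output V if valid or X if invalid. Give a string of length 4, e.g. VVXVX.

Initial: RURRR -> [(0, 0), (1, 0), (1, 1), (2, 1), (3, 1), (4, 1)]
Fold 1: move[4]->D => RURRD VALID
Fold 2: move[4]->U => RURRU VALID
Fold 3: move[4]->L => RURRL INVALID (collision), skipped
Fold 4: move[3]->D => RURDU INVALID (collision), skipped

Answer: VVXX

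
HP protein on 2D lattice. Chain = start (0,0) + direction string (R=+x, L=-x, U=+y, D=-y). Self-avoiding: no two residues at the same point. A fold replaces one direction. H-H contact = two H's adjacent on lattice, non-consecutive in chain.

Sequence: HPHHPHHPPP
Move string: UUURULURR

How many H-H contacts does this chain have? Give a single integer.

Positions: [(0, 0), (0, 1), (0, 2), (0, 3), (1, 3), (1, 4), (0, 4), (0, 5), (1, 5), (2, 5)]
H-H contact: residue 3 @(0,3) - residue 6 @(0, 4)

Answer: 1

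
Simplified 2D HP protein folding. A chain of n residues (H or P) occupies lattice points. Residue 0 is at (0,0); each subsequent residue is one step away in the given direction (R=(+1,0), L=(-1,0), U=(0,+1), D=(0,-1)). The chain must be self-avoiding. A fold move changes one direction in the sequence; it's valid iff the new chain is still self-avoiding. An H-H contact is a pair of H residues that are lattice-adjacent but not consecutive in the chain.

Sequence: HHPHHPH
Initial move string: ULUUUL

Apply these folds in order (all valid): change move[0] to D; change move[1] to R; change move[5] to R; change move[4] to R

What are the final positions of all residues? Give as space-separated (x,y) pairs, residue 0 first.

Initial moves: ULUUUL
Fold: move[0]->D => DLUUUL (positions: [(0, 0), (0, -1), (-1, -1), (-1, 0), (-1, 1), (-1, 2), (-2, 2)])
Fold: move[1]->R => DRUUUL (positions: [(0, 0), (0, -1), (1, -1), (1, 0), (1, 1), (1, 2), (0, 2)])
Fold: move[5]->R => DRUUUR (positions: [(0, 0), (0, -1), (1, -1), (1, 0), (1, 1), (1, 2), (2, 2)])
Fold: move[4]->R => DRUURR (positions: [(0, 0), (0, -1), (1, -1), (1, 0), (1, 1), (2, 1), (3, 1)])

Answer: (0,0) (0,-1) (1,-1) (1,0) (1,1) (2,1) (3,1)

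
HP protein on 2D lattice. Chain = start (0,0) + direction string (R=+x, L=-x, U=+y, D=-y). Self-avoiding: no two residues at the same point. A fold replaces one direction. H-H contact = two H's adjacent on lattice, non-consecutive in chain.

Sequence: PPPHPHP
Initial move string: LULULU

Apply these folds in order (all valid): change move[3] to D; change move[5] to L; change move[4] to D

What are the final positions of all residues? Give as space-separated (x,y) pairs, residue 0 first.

Initial moves: LULULU
Fold: move[3]->D => LULDLU (positions: [(0, 0), (-1, 0), (-1, 1), (-2, 1), (-2, 0), (-3, 0), (-3, 1)])
Fold: move[5]->L => LULDLL (positions: [(0, 0), (-1, 0), (-1, 1), (-2, 1), (-2, 0), (-3, 0), (-4, 0)])
Fold: move[4]->D => LULDDL (positions: [(0, 0), (-1, 0), (-1, 1), (-2, 1), (-2, 0), (-2, -1), (-3, -1)])

Answer: (0,0) (-1,0) (-1,1) (-2,1) (-2,0) (-2,-1) (-3,-1)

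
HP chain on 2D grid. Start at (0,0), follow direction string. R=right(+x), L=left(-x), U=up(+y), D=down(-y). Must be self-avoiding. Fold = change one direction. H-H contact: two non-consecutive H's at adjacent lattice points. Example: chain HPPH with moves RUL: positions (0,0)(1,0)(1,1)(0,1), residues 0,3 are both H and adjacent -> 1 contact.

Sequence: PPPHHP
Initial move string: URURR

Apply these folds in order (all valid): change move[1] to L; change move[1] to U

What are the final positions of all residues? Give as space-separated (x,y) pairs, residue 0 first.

Answer: (0,0) (0,1) (0,2) (0,3) (1,3) (2,3)

Derivation:
Initial moves: URURR
Fold: move[1]->L => ULURR (positions: [(0, 0), (0, 1), (-1, 1), (-1, 2), (0, 2), (1, 2)])
Fold: move[1]->U => UUURR (positions: [(0, 0), (0, 1), (0, 2), (0, 3), (1, 3), (2, 3)])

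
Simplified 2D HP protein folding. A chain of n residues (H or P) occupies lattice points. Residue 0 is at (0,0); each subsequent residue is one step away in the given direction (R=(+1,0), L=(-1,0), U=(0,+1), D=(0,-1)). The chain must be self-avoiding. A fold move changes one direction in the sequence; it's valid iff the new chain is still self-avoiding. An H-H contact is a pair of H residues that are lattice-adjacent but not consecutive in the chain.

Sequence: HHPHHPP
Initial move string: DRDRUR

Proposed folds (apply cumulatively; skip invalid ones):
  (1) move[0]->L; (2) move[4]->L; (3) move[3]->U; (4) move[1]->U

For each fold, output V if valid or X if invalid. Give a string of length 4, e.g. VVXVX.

Initial: DRDRUR -> [(0, 0), (0, -1), (1, -1), (1, -2), (2, -2), (2, -1), (3, -1)]
Fold 1: move[0]->L => LRDRUR INVALID (collision), skipped
Fold 2: move[4]->L => DRDRLR INVALID (collision), skipped
Fold 3: move[3]->U => DRDUUR INVALID (collision), skipped
Fold 4: move[1]->U => DUDRUR INVALID (collision), skipped

Answer: XXXX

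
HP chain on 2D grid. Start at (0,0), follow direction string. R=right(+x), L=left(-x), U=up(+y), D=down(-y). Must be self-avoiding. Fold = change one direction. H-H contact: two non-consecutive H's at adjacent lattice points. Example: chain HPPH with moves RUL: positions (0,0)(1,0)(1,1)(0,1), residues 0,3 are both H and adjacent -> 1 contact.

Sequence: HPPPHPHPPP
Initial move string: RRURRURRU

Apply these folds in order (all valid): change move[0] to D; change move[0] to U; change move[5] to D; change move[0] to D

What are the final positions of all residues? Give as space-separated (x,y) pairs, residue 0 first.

Initial moves: RRURRURRU
Fold: move[0]->D => DRURRURRU (positions: [(0, 0), (0, -1), (1, -1), (1, 0), (2, 0), (3, 0), (3, 1), (4, 1), (5, 1), (5, 2)])
Fold: move[0]->U => URURRURRU (positions: [(0, 0), (0, 1), (1, 1), (1, 2), (2, 2), (3, 2), (3, 3), (4, 3), (5, 3), (5, 4)])
Fold: move[5]->D => URURRDRRU (positions: [(0, 0), (0, 1), (1, 1), (1, 2), (2, 2), (3, 2), (3, 1), (4, 1), (5, 1), (5, 2)])
Fold: move[0]->D => DRURRDRRU (positions: [(0, 0), (0, -1), (1, -1), (1, 0), (2, 0), (3, 0), (3, -1), (4, -1), (5, -1), (5, 0)])

Answer: (0,0) (0,-1) (1,-1) (1,0) (2,0) (3,0) (3,-1) (4,-1) (5,-1) (5,0)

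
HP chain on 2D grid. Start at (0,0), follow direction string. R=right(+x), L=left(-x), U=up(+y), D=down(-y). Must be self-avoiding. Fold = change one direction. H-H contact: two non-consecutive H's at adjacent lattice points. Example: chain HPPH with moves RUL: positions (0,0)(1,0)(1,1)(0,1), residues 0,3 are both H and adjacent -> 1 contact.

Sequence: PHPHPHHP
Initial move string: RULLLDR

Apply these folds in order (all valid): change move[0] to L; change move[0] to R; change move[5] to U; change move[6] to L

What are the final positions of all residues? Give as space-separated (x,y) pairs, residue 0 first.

Initial moves: RULLLDR
Fold: move[0]->L => LULLLDR (positions: [(0, 0), (-1, 0), (-1, 1), (-2, 1), (-3, 1), (-4, 1), (-4, 0), (-3, 0)])
Fold: move[0]->R => RULLLDR (positions: [(0, 0), (1, 0), (1, 1), (0, 1), (-1, 1), (-2, 1), (-2, 0), (-1, 0)])
Fold: move[5]->U => RULLLUR (positions: [(0, 0), (1, 0), (1, 1), (0, 1), (-1, 1), (-2, 1), (-2, 2), (-1, 2)])
Fold: move[6]->L => RULLLUL (positions: [(0, 0), (1, 0), (1, 1), (0, 1), (-1, 1), (-2, 1), (-2, 2), (-3, 2)])

Answer: (0,0) (1,0) (1,1) (0,1) (-1,1) (-2,1) (-2,2) (-3,2)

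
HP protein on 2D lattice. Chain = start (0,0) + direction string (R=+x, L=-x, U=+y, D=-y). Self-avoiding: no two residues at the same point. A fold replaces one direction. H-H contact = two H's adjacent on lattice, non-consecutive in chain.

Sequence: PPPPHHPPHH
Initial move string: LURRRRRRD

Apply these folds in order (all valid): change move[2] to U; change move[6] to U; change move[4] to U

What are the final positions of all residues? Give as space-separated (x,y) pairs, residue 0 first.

Initial moves: LURRRRRRD
Fold: move[2]->U => LUURRRRRD (positions: [(0, 0), (-1, 0), (-1, 1), (-1, 2), (0, 2), (1, 2), (2, 2), (3, 2), (4, 2), (4, 1)])
Fold: move[6]->U => LUURRRURD (positions: [(0, 0), (-1, 0), (-1, 1), (-1, 2), (0, 2), (1, 2), (2, 2), (2, 3), (3, 3), (3, 2)])
Fold: move[4]->U => LUURURURD (positions: [(0, 0), (-1, 0), (-1, 1), (-1, 2), (0, 2), (0, 3), (1, 3), (1, 4), (2, 4), (2, 3)])

Answer: (0,0) (-1,0) (-1,1) (-1,2) (0,2) (0,3) (1,3) (1,4) (2,4) (2,3)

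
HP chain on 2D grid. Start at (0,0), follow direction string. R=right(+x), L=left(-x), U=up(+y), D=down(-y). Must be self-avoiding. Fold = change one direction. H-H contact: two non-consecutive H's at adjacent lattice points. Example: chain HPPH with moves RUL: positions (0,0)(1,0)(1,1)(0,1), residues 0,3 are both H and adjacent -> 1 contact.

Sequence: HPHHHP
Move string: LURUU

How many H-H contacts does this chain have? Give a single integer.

Positions: [(0, 0), (-1, 0), (-1, 1), (0, 1), (0, 2), (0, 3)]
H-H contact: residue 0 @(0,0) - residue 3 @(0, 1)

Answer: 1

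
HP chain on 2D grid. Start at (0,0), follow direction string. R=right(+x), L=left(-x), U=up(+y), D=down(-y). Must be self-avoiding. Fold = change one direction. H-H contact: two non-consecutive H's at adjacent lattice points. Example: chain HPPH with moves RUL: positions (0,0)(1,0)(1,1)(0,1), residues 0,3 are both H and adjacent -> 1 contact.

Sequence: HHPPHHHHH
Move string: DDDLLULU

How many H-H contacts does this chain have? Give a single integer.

Positions: [(0, 0), (0, -1), (0, -2), (0, -3), (-1, -3), (-2, -3), (-2, -2), (-3, -2), (-3, -1)]
No H-H contacts found.

Answer: 0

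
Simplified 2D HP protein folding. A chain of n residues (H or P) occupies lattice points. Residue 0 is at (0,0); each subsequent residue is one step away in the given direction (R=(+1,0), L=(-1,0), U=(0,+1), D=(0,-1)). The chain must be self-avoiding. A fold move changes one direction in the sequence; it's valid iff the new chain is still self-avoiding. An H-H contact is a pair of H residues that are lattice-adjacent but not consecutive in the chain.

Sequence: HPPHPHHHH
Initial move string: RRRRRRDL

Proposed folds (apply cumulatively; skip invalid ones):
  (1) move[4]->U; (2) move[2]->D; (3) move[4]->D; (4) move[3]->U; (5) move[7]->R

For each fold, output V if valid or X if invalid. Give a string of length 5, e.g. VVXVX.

Answer: XVVXV

Derivation:
Initial: RRRRRRDL -> [(0, 0), (1, 0), (2, 0), (3, 0), (4, 0), (5, 0), (6, 0), (6, -1), (5, -1)]
Fold 1: move[4]->U => RRRRURDL INVALID (collision), skipped
Fold 2: move[2]->D => RRDRRRDL VALID
Fold 3: move[4]->D => RRDRDRDL VALID
Fold 4: move[3]->U => RRDUDRDL INVALID (collision), skipped
Fold 5: move[7]->R => RRDRDRDR VALID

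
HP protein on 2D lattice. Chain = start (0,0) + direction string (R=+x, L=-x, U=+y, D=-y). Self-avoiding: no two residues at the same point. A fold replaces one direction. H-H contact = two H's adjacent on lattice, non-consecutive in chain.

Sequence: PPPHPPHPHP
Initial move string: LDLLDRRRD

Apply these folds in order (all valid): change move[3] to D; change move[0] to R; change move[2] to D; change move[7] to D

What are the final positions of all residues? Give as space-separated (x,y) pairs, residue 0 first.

Answer: (0,0) (1,0) (1,-1) (1,-2) (1,-3) (1,-4) (2,-4) (3,-4) (3,-5) (3,-6)

Derivation:
Initial moves: LDLLDRRRD
Fold: move[3]->D => LDLDDRRRD (positions: [(0, 0), (-1, 0), (-1, -1), (-2, -1), (-2, -2), (-2, -3), (-1, -3), (0, -3), (1, -3), (1, -4)])
Fold: move[0]->R => RDLDDRRRD (positions: [(0, 0), (1, 0), (1, -1), (0, -1), (0, -2), (0, -3), (1, -3), (2, -3), (3, -3), (3, -4)])
Fold: move[2]->D => RDDDDRRRD (positions: [(0, 0), (1, 0), (1, -1), (1, -2), (1, -3), (1, -4), (2, -4), (3, -4), (4, -4), (4, -5)])
Fold: move[7]->D => RDDDDRRDD (positions: [(0, 0), (1, 0), (1, -1), (1, -2), (1, -3), (1, -4), (2, -4), (3, -4), (3, -5), (3, -6)])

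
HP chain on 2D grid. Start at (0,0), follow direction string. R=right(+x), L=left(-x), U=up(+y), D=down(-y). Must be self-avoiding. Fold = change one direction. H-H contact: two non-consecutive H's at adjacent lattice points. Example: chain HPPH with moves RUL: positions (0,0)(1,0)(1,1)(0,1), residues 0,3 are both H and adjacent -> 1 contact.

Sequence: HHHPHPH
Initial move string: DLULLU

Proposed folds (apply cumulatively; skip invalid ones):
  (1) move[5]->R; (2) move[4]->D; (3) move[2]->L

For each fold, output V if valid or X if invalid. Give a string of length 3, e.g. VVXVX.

Answer: XXV

Derivation:
Initial: DLULLU -> [(0, 0), (0, -1), (-1, -1), (-1, 0), (-2, 0), (-3, 0), (-3, 1)]
Fold 1: move[5]->R => DLULLR INVALID (collision), skipped
Fold 2: move[4]->D => DLULDU INVALID (collision), skipped
Fold 3: move[2]->L => DLLLLU VALID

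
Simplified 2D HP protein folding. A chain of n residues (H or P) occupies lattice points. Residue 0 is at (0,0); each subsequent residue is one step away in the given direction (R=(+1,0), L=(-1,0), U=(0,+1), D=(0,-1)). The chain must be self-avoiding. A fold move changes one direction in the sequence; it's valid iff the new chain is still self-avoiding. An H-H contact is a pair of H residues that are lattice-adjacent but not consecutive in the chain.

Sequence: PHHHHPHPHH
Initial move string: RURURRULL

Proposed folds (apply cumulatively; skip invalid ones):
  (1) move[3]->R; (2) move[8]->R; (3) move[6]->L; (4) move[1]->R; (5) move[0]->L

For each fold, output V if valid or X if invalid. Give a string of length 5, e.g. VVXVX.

Answer: VXXVX

Derivation:
Initial: RURURRULL -> [(0, 0), (1, 0), (1, 1), (2, 1), (2, 2), (3, 2), (4, 2), (4, 3), (3, 3), (2, 3)]
Fold 1: move[3]->R => RURRRRULL VALID
Fold 2: move[8]->R => RURRRRULR INVALID (collision), skipped
Fold 3: move[6]->L => RURRRRLLL INVALID (collision), skipped
Fold 4: move[1]->R => RRRRRRULL VALID
Fold 5: move[0]->L => LRRRRRULL INVALID (collision), skipped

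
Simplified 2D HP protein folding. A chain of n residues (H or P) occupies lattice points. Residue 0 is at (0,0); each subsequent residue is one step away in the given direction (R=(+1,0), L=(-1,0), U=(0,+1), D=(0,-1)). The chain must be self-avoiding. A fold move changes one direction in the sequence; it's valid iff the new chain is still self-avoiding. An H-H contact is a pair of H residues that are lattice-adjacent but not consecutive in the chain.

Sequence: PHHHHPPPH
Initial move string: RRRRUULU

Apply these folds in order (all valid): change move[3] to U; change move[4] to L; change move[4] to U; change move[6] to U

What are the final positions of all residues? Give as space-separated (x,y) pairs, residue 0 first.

Initial moves: RRRRUULU
Fold: move[3]->U => RRRUUULU (positions: [(0, 0), (1, 0), (2, 0), (3, 0), (3, 1), (3, 2), (3, 3), (2, 3), (2, 4)])
Fold: move[4]->L => RRRULULU (positions: [(0, 0), (1, 0), (2, 0), (3, 0), (3, 1), (2, 1), (2, 2), (1, 2), (1, 3)])
Fold: move[4]->U => RRRUUULU (positions: [(0, 0), (1, 0), (2, 0), (3, 0), (3, 1), (3, 2), (3, 3), (2, 3), (2, 4)])
Fold: move[6]->U => RRRUUUUU (positions: [(0, 0), (1, 0), (2, 0), (3, 0), (3, 1), (3, 2), (3, 3), (3, 4), (3, 5)])

Answer: (0,0) (1,0) (2,0) (3,0) (3,1) (3,2) (3,3) (3,4) (3,5)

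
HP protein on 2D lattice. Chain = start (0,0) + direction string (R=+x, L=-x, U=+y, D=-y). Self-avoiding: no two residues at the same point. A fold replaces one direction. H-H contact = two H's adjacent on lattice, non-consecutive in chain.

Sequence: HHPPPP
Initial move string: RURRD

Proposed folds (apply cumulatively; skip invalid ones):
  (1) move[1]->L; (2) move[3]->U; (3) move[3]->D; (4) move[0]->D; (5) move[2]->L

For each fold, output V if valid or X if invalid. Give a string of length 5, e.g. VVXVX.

Initial: RURRD -> [(0, 0), (1, 0), (1, 1), (2, 1), (3, 1), (3, 0)]
Fold 1: move[1]->L => RLRRD INVALID (collision), skipped
Fold 2: move[3]->U => RURUD INVALID (collision), skipped
Fold 3: move[3]->D => RURDD VALID
Fold 4: move[0]->D => DURDD INVALID (collision), skipped
Fold 5: move[2]->L => RULDD INVALID (collision), skipped

Answer: XXVXX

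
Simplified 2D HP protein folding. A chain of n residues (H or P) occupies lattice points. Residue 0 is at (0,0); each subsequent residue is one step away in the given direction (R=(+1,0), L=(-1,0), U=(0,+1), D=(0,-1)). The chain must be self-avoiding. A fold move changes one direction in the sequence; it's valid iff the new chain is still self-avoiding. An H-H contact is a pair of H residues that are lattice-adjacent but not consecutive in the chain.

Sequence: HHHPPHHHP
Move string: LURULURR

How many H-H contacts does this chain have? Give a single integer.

Positions: [(0, 0), (-1, 0), (-1, 1), (0, 1), (0, 2), (-1, 2), (-1, 3), (0, 3), (1, 3)]
H-H contact: residue 2 @(-1,1) - residue 5 @(-1, 2)

Answer: 1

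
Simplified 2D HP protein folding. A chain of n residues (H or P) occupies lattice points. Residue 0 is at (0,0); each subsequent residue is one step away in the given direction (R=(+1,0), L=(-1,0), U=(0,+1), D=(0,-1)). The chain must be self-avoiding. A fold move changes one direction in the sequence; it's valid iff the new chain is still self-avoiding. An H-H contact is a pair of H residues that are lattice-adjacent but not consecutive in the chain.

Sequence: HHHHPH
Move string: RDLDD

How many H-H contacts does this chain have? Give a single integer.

Positions: [(0, 0), (1, 0), (1, -1), (0, -1), (0, -2), (0, -3)]
H-H contact: residue 0 @(0,0) - residue 3 @(0, -1)

Answer: 1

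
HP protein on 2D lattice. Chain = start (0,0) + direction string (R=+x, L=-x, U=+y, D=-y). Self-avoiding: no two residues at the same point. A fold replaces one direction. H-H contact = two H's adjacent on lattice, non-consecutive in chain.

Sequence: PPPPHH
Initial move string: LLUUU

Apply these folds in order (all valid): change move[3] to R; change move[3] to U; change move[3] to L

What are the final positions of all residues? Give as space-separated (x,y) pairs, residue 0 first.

Initial moves: LLUUU
Fold: move[3]->R => LLURU (positions: [(0, 0), (-1, 0), (-2, 0), (-2, 1), (-1, 1), (-1, 2)])
Fold: move[3]->U => LLUUU (positions: [(0, 0), (-1, 0), (-2, 0), (-2, 1), (-2, 2), (-2, 3)])
Fold: move[3]->L => LLULU (positions: [(0, 0), (-1, 0), (-2, 0), (-2, 1), (-3, 1), (-3, 2)])

Answer: (0,0) (-1,0) (-2,0) (-2,1) (-3,1) (-3,2)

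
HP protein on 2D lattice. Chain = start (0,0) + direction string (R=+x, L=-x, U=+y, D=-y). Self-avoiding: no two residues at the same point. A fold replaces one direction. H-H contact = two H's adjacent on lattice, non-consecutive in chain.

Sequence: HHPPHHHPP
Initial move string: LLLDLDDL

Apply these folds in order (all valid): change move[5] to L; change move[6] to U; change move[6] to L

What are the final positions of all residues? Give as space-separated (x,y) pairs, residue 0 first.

Answer: (0,0) (-1,0) (-2,0) (-3,0) (-3,-1) (-4,-1) (-5,-1) (-6,-1) (-7,-1)

Derivation:
Initial moves: LLLDLDDL
Fold: move[5]->L => LLLDLLDL (positions: [(0, 0), (-1, 0), (-2, 0), (-3, 0), (-3, -1), (-4, -1), (-5, -1), (-5, -2), (-6, -2)])
Fold: move[6]->U => LLLDLLUL (positions: [(0, 0), (-1, 0), (-2, 0), (-3, 0), (-3, -1), (-4, -1), (-5, -1), (-5, 0), (-6, 0)])
Fold: move[6]->L => LLLDLLLL (positions: [(0, 0), (-1, 0), (-2, 0), (-3, 0), (-3, -1), (-4, -1), (-5, -1), (-6, -1), (-7, -1)])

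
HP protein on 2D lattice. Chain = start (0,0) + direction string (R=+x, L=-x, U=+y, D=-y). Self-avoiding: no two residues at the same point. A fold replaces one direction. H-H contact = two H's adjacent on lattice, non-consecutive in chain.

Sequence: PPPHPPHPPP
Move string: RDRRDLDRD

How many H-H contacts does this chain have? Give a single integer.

Positions: [(0, 0), (1, 0), (1, -1), (2, -1), (3, -1), (3, -2), (2, -2), (2, -3), (3, -3), (3, -4)]
H-H contact: residue 3 @(2,-1) - residue 6 @(2, -2)

Answer: 1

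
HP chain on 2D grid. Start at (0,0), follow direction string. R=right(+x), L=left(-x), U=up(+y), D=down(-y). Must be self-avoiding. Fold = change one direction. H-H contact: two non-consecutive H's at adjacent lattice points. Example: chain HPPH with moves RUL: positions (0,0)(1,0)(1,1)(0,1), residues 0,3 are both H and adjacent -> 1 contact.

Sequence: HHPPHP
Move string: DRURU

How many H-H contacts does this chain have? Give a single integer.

Answer: 0

Derivation:
Positions: [(0, 0), (0, -1), (1, -1), (1, 0), (2, 0), (2, 1)]
No H-H contacts found.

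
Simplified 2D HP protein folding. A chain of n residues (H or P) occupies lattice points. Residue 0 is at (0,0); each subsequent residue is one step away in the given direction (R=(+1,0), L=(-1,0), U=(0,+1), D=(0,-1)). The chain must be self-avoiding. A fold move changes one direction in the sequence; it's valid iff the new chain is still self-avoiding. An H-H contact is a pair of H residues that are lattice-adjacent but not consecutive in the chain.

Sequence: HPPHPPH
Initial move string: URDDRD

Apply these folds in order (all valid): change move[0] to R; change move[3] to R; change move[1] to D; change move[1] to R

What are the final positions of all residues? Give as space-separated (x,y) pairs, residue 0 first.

Answer: (0,0) (1,0) (2,0) (2,-1) (3,-1) (4,-1) (4,-2)

Derivation:
Initial moves: URDDRD
Fold: move[0]->R => RRDDRD (positions: [(0, 0), (1, 0), (2, 0), (2, -1), (2, -2), (3, -2), (3, -3)])
Fold: move[3]->R => RRDRRD (positions: [(0, 0), (1, 0), (2, 0), (2, -1), (3, -1), (4, -1), (4, -2)])
Fold: move[1]->D => RDDRRD (positions: [(0, 0), (1, 0), (1, -1), (1, -2), (2, -2), (3, -2), (3, -3)])
Fold: move[1]->R => RRDRRD (positions: [(0, 0), (1, 0), (2, 0), (2, -1), (3, -1), (4, -1), (4, -2)])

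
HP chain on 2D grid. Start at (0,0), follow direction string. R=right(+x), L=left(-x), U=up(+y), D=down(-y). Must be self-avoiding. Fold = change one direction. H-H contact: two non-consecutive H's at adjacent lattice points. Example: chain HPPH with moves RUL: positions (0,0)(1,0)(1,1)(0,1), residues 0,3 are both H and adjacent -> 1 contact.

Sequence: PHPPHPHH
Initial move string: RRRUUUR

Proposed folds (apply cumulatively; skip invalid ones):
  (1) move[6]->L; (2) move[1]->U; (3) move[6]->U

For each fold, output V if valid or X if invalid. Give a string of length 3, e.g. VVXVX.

Answer: VVV

Derivation:
Initial: RRRUUUR -> [(0, 0), (1, 0), (2, 0), (3, 0), (3, 1), (3, 2), (3, 3), (4, 3)]
Fold 1: move[6]->L => RRRUUUL VALID
Fold 2: move[1]->U => RURUUUL VALID
Fold 3: move[6]->U => RURUUUU VALID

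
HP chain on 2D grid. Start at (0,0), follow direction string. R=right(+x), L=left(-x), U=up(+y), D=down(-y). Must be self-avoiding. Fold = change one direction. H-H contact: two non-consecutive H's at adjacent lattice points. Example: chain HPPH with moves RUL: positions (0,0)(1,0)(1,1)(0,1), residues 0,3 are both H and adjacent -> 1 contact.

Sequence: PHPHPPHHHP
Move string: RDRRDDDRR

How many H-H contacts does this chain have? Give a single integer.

Positions: [(0, 0), (1, 0), (1, -1), (2, -1), (3, -1), (3, -2), (3, -3), (3, -4), (4, -4), (5, -4)]
No H-H contacts found.

Answer: 0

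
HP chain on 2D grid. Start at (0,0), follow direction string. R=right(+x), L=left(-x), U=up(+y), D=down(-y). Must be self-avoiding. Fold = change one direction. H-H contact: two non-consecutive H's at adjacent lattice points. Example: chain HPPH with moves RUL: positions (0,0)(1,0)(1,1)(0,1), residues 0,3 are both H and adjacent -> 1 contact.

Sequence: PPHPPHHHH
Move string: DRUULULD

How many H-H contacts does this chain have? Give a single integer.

Answer: 1

Derivation:
Positions: [(0, 0), (0, -1), (1, -1), (1, 0), (1, 1), (0, 1), (0, 2), (-1, 2), (-1, 1)]
H-H contact: residue 5 @(0,1) - residue 8 @(-1, 1)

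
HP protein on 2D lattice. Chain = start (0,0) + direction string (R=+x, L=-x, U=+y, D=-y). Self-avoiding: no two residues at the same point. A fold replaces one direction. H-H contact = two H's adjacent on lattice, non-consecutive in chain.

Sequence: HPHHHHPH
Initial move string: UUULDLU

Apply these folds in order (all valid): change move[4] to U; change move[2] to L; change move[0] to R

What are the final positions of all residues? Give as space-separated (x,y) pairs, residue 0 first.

Answer: (0,0) (1,0) (1,1) (0,1) (-1,1) (-1,2) (-2,2) (-2,3)

Derivation:
Initial moves: UUULDLU
Fold: move[4]->U => UUULULU (positions: [(0, 0), (0, 1), (0, 2), (0, 3), (-1, 3), (-1, 4), (-2, 4), (-2, 5)])
Fold: move[2]->L => UULLULU (positions: [(0, 0), (0, 1), (0, 2), (-1, 2), (-2, 2), (-2, 3), (-3, 3), (-3, 4)])
Fold: move[0]->R => RULLULU (positions: [(0, 0), (1, 0), (1, 1), (0, 1), (-1, 1), (-1, 2), (-2, 2), (-2, 3)])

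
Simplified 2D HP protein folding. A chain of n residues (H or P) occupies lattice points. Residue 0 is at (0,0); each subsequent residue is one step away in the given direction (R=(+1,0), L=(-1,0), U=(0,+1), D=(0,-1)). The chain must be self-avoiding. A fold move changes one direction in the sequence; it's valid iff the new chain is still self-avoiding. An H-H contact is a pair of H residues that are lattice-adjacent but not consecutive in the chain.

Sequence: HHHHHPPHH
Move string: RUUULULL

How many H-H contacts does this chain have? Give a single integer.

Positions: [(0, 0), (1, 0), (1, 1), (1, 2), (1, 3), (0, 3), (0, 4), (-1, 4), (-2, 4)]
No H-H contacts found.

Answer: 0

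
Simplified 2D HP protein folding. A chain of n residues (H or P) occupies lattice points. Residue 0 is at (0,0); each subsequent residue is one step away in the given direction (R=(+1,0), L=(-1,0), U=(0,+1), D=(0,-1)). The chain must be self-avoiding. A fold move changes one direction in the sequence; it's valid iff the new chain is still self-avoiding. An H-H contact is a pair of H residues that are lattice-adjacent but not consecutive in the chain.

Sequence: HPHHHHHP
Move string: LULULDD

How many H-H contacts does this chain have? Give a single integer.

Positions: [(0, 0), (-1, 0), (-1, 1), (-2, 1), (-2, 2), (-3, 2), (-3, 1), (-3, 0)]
H-H contact: residue 3 @(-2,1) - residue 6 @(-3, 1)

Answer: 1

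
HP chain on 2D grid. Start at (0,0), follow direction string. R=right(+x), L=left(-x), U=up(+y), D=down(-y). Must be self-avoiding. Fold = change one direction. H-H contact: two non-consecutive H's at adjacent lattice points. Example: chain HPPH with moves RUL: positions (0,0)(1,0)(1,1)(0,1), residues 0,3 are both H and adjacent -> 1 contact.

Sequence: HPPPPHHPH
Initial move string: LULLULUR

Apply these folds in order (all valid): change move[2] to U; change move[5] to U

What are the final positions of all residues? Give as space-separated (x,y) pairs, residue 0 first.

Initial moves: LULLULUR
Fold: move[2]->U => LUULULUR (positions: [(0, 0), (-1, 0), (-1, 1), (-1, 2), (-2, 2), (-2, 3), (-3, 3), (-3, 4), (-2, 4)])
Fold: move[5]->U => LUULUUUR (positions: [(0, 0), (-1, 0), (-1, 1), (-1, 2), (-2, 2), (-2, 3), (-2, 4), (-2, 5), (-1, 5)])

Answer: (0,0) (-1,0) (-1,1) (-1,2) (-2,2) (-2,3) (-2,4) (-2,5) (-1,5)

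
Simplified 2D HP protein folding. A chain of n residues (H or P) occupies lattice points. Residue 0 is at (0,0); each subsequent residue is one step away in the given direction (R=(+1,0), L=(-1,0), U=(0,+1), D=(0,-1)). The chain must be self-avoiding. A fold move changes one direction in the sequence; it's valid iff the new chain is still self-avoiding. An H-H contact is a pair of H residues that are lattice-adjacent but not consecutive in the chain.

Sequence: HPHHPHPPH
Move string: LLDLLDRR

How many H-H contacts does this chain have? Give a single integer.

Answer: 1

Derivation:
Positions: [(0, 0), (-1, 0), (-2, 0), (-2, -1), (-3, -1), (-4, -1), (-4, -2), (-3, -2), (-2, -2)]
H-H contact: residue 3 @(-2,-1) - residue 8 @(-2, -2)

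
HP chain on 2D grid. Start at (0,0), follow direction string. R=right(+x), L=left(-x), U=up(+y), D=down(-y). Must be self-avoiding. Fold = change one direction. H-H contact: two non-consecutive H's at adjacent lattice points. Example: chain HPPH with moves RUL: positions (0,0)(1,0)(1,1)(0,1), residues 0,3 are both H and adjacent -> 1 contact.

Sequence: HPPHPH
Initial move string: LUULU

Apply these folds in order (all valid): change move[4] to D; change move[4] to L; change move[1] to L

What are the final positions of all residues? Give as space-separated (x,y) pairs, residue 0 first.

Answer: (0,0) (-1,0) (-2,0) (-2,1) (-3,1) (-4,1)

Derivation:
Initial moves: LUULU
Fold: move[4]->D => LUULD (positions: [(0, 0), (-1, 0), (-1, 1), (-1, 2), (-2, 2), (-2, 1)])
Fold: move[4]->L => LUULL (positions: [(0, 0), (-1, 0), (-1, 1), (-1, 2), (-2, 2), (-3, 2)])
Fold: move[1]->L => LLULL (positions: [(0, 0), (-1, 0), (-2, 0), (-2, 1), (-3, 1), (-4, 1)])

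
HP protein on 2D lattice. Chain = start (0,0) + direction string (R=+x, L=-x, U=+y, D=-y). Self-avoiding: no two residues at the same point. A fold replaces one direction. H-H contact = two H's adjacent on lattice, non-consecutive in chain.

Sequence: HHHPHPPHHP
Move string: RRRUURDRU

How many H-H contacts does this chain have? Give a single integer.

Answer: 1

Derivation:
Positions: [(0, 0), (1, 0), (2, 0), (3, 0), (3, 1), (3, 2), (4, 2), (4, 1), (5, 1), (5, 2)]
H-H contact: residue 4 @(3,1) - residue 7 @(4, 1)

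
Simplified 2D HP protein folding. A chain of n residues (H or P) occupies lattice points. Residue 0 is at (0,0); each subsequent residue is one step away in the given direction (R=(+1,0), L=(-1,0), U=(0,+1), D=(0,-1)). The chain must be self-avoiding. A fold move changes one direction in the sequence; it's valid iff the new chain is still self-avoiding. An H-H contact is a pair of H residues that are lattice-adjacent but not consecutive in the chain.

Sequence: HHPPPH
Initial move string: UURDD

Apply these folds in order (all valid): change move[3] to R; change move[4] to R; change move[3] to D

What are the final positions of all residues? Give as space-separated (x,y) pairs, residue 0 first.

Initial moves: UURDD
Fold: move[3]->R => UURRD (positions: [(0, 0), (0, 1), (0, 2), (1, 2), (2, 2), (2, 1)])
Fold: move[4]->R => UURRR (positions: [(0, 0), (0, 1), (0, 2), (1, 2), (2, 2), (3, 2)])
Fold: move[3]->D => UURDR (positions: [(0, 0), (0, 1), (0, 2), (1, 2), (1, 1), (2, 1)])

Answer: (0,0) (0,1) (0,2) (1,2) (1,1) (2,1)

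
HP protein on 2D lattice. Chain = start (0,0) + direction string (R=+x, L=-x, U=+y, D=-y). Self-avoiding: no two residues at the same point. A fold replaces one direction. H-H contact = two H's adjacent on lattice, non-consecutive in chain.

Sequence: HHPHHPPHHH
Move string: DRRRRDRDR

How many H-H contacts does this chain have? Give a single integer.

Positions: [(0, 0), (0, -1), (1, -1), (2, -1), (3, -1), (4, -1), (4, -2), (5, -2), (5, -3), (6, -3)]
No H-H contacts found.

Answer: 0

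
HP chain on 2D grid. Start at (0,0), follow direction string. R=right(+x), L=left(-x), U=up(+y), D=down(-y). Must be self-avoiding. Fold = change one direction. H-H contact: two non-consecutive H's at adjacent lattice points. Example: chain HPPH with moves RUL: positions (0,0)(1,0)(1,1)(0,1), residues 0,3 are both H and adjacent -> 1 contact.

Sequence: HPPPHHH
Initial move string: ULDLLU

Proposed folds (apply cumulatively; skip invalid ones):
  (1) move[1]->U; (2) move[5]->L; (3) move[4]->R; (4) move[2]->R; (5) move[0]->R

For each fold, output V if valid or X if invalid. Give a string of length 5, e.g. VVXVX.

Initial: ULDLLU -> [(0, 0), (0, 1), (-1, 1), (-1, 0), (-2, 0), (-3, 0), (-3, 1)]
Fold 1: move[1]->U => UUDLLU INVALID (collision), skipped
Fold 2: move[5]->L => ULDLLL VALID
Fold 3: move[4]->R => ULDLRL INVALID (collision), skipped
Fold 4: move[2]->R => ULRLLL INVALID (collision), skipped
Fold 5: move[0]->R => RLDLLL INVALID (collision), skipped

Answer: XVXXX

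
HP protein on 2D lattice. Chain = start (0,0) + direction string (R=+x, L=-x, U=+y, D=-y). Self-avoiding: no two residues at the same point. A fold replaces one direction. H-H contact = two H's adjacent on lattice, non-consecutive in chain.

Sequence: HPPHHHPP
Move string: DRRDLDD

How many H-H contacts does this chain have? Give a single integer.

Positions: [(0, 0), (0, -1), (1, -1), (2, -1), (2, -2), (1, -2), (1, -3), (1, -4)]
No H-H contacts found.

Answer: 0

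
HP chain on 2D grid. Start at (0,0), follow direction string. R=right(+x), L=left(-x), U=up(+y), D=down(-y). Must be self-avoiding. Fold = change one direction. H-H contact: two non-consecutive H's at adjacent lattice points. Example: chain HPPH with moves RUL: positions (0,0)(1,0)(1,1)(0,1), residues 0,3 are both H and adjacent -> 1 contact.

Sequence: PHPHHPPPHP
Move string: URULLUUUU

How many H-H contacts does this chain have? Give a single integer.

Answer: 1

Derivation:
Positions: [(0, 0), (0, 1), (1, 1), (1, 2), (0, 2), (-1, 2), (-1, 3), (-1, 4), (-1, 5), (-1, 6)]
H-H contact: residue 1 @(0,1) - residue 4 @(0, 2)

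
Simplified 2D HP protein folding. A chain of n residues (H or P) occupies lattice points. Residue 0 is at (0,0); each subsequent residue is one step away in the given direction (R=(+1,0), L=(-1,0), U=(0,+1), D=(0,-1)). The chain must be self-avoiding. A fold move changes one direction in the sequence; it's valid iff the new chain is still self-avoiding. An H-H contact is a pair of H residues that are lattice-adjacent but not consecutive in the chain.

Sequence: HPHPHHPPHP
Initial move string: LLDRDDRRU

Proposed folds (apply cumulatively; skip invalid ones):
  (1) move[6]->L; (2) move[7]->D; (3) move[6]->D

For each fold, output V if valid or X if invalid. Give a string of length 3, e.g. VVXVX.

Answer: XXV

Derivation:
Initial: LLDRDDRRU -> [(0, 0), (-1, 0), (-2, 0), (-2, -1), (-1, -1), (-1, -2), (-1, -3), (0, -3), (1, -3), (1, -2)]
Fold 1: move[6]->L => LLDRDDLRU INVALID (collision), skipped
Fold 2: move[7]->D => LLDRDDRDU INVALID (collision), skipped
Fold 3: move[6]->D => LLDRDDDRU VALID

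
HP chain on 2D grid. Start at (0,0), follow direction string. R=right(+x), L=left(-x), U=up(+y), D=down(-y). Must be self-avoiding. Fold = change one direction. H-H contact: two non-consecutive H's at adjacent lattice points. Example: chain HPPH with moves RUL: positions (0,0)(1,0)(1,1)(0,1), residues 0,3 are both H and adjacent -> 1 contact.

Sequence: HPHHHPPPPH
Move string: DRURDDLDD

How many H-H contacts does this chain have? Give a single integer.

Positions: [(0, 0), (0, -1), (1, -1), (1, 0), (2, 0), (2, -1), (2, -2), (1, -2), (1, -3), (1, -4)]
H-H contact: residue 0 @(0,0) - residue 3 @(1, 0)

Answer: 1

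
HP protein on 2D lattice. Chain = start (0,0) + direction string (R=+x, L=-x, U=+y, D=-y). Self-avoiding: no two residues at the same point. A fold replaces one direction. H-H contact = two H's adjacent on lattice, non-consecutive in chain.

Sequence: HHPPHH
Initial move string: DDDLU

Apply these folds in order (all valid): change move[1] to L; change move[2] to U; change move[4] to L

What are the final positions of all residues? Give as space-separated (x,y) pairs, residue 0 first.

Initial moves: DDDLU
Fold: move[1]->L => DLDLU (positions: [(0, 0), (0, -1), (-1, -1), (-1, -2), (-2, -2), (-2, -1)])
Fold: move[2]->U => DLULU (positions: [(0, 0), (0, -1), (-1, -1), (-1, 0), (-2, 0), (-2, 1)])
Fold: move[4]->L => DLULL (positions: [(0, 0), (0, -1), (-1, -1), (-1, 0), (-2, 0), (-3, 0)])

Answer: (0,0) (0,-1) (-1,-1) (-1,0) (-2,0) (-3,0)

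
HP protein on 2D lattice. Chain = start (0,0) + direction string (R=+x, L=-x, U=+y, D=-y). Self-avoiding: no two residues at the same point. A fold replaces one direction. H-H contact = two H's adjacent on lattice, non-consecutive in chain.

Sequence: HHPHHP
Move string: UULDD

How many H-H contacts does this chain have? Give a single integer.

Positions: [(0, 0), (0, 1), (0, 2), (-1, 2), (-1, 1), (-1, 0)]
H-H contact: residue 1 @(0,1) - residue 4 @(-1, 1)

Answer: 1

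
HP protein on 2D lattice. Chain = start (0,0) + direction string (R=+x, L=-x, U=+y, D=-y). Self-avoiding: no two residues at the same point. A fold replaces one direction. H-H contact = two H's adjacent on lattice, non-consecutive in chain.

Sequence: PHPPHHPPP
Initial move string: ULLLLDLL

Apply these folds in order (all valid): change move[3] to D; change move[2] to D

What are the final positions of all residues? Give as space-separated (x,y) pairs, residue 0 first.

Initial moves: ULLLLDLL
Fold: move[3]->D => ULLDLDLL (positions: [(0, 0), (0, 1), (-1, 1), (-2, 1), (-2, 0), (-3, 0), (-3, -1), (-4, -1), (-5, -1)])
Fold: move[2]->D => ULDDLDLL (positions: [(0, 0), (0, 1), (-1, 1), (-1, 0), (-1, -1), (-2, -1), (-2, -2), (-3, -2), (-4, -2)])

Answer: (0,0) (0,1) (-1,1) (-1,0) (-1,-1) (-2,-1) (-2,-2) (-3,-2) (-4,-2)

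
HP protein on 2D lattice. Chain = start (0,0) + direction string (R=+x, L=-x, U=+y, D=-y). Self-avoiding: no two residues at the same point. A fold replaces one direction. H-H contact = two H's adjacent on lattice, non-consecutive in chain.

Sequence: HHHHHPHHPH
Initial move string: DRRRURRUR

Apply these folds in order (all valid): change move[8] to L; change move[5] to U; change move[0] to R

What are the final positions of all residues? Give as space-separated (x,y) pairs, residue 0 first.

Answer: (0,0) (1,0) (2,0) (3,0) (4,0) (4,1) (4,2) (5,2) (5,3) (4,3)

Derivation:
Initial moves: DRRRURRUR
Fold: move[8]->L => DRRRURRUL (positions: [(0, 0), (0, -1), (1, -1), (2, -1), (3, -1), (3, 0), (4, 0), (5, 0), (5, 1), (4, 1)])
Fold: move[5]->U => DRRRUURUL (positions: [(0, 0), (0, -1), (1, -1), (2, -1), (3, -1), (3, 0), (3, 1), (4, 1), (4, 2), (3, 2)])
Fold: move[0]->R => RRRRUURUL (positions: [(0, 0), (1, 0), (2, 0), (3, 0), (4, 0), (4, 1), (4, 2), (5, 2), (5, 3), (4, 3)])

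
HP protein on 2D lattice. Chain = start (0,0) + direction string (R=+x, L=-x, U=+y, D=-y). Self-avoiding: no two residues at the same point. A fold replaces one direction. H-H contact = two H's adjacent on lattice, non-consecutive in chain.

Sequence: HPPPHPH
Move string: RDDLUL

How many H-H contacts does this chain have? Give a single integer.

Answer: 0

Derivation:
Positions: [(0, 0), (1, 0), (1, -1), (1, -2), (0, -2), (0, -1), (-1, -1)]
No H-H contacts found.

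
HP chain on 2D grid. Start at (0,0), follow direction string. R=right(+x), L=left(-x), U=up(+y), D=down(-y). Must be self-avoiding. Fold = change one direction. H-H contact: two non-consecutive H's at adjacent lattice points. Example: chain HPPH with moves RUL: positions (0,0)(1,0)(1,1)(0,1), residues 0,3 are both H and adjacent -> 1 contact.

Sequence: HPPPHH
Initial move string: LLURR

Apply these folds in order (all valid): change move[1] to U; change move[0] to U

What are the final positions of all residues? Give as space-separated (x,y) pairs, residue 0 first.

Answer: (0,0) (0,1) (0,2) (0,3) (1,3) (2,3)

Derivation:
Initial moves: LLURR
Fold: move[1]->U => LUURR (positions: [(0, 0), (-1, 0), (-1, 1), (-1, 2), (0, 2), (1, 2)])
Fold: move[0]->U => UUURR (positions: [(0, 0), (0, 1), (0, 2), (0, 3), (1, 3), (2, 3)])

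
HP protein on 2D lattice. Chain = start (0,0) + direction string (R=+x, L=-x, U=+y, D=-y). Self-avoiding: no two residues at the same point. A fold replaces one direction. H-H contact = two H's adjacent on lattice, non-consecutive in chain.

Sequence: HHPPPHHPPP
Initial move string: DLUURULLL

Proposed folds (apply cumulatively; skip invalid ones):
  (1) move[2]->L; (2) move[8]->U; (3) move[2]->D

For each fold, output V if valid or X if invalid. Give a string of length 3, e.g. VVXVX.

Answer: VVX

Derivation:
Initial: DLUURULLL -> [(0, 0), (0, -1), (-1, -1), (-1, 0), (-1, 1), (0, 1), (0, 2), (-1, 2), (-2, 2), (-3, 2)]
Fold 1: move[2]->L => DLLURULLL VALID
Fold 2: move[8]->U => DLLURULLU VALID
Fold 3: move[2]->D => DLDURULLU INVALID (collision), skipped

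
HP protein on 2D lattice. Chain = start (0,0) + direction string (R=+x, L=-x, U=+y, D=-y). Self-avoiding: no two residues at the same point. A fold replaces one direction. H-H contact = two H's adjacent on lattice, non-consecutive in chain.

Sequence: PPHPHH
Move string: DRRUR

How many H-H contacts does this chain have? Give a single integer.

Answer: 0

Derivation:
Positions: [(0, 0), (0, -1), (1, -1), (2, -1), (2, 0), (3, 0)]
No H-H contacts found.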